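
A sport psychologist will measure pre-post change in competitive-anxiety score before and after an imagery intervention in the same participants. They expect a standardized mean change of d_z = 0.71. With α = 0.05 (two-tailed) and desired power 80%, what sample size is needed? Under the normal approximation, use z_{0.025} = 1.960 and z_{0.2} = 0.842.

n = 16 pairs

For a paired (one-sample on differences) test: n = ((z_{α/2} + z_β) / d)².
z_{α/2} + z_β = 1.960 + 0.842 = 2.802.
n = (2.802 / 0.71)² = 3.946² = 15.57.
Round up.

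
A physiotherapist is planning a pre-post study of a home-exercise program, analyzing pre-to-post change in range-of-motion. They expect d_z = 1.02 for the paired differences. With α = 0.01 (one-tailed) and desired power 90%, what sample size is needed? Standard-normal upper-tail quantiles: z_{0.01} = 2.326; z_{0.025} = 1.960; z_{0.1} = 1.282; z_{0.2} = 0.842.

n = 13 pairs

For a paired (one-sample on differences) test: n = ((z_{α} + z_β) / d)².
z_{α} + z_β = 2.326 + 1.282 = 3.608.
n = (3.608 / 1.02)² = 3.537² = 12.51.
Round up.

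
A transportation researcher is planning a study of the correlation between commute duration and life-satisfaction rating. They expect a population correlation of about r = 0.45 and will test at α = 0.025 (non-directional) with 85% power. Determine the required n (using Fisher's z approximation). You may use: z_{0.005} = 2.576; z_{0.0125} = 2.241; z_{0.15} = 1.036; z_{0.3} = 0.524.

Fisher's z: C = ½·ln((1+r)/(1−r)) = ½·ln(2.6364) = 0.4847.
n = ((z_{α/2} + z_β)/C)² + 3.
(2.241 + 1.036) / 0.4847 = 3.277 / 0.4847 = 6.761.
n = 6.761² + 3 = 45.71 + 3 = 48.7.
Round up.

n = 49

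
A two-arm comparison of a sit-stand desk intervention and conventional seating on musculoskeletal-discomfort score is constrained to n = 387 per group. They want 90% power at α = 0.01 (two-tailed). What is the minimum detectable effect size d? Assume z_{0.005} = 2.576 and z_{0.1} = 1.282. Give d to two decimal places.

For two independent groups of n = 387 each: d_min = (z_{α/2} + z_β)·√(2/n).
z-sum = 2.576 + 1.282 = 3.858.
d_min = 3.858 × √(2/387) = 3.858 × 0.0719 = 0.277.

d_min ≈ 0.28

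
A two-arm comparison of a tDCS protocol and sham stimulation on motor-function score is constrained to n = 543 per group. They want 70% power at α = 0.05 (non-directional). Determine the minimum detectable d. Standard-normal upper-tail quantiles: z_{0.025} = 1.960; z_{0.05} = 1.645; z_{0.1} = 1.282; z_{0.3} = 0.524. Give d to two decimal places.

d_min ≈ 0.15

For two independent groups of n = 543 each: d_min = (z_{α/2} + z_β)·√(2/n).
z-sum = 1.960 + 0.524 = 2.484.
d_min = 2.484 × √(2/543) = 2.484 × 0.0607 = 0.151.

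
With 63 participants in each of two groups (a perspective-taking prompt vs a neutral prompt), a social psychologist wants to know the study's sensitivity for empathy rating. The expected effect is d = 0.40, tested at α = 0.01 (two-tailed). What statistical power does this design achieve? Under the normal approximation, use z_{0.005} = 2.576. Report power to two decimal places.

power ≈ 0.37

For two equal groups, power = Φ(d·√(n/2) − z_{α/2}).
d·√(n/2) = 0.40 × √(63/2) = 0.40 × 5.612 = 2.245.
z_β = 2.245 − 2.576 = -0.331.
Power = Φ(-0.331) = 0.370.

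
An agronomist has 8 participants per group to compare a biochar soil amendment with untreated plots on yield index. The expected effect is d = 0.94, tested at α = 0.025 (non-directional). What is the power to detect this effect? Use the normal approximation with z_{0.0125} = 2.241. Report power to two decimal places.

For two equal groups, power = Φ(d·√(n/2) − z_{α/2}).
d·√(n/2) = 0.94 × √(8/2) = 0.94 × 2.000 = 1.880.
z_β = 1.880 − 2.241 = -0.361.
Power = Φ(-0.361) = 0.359.

power ≈ 0.36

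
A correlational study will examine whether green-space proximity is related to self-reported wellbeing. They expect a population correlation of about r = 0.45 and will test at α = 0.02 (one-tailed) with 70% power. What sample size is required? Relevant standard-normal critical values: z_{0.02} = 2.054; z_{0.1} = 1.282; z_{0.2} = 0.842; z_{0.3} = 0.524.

Fisher's z: C = ½·ln((1+r)/(1−r)) = ½·ln(2.6364) = 0.4847.
n = ((z_{α} + z_β)/C)² + 3.
(2.054 + 0.524) / 0.4847 = 2.578 / 0.4847 = 5.319.
n = 5.319² + 3 = 28.29 + 3 = 31.3.
Round up.

n = 32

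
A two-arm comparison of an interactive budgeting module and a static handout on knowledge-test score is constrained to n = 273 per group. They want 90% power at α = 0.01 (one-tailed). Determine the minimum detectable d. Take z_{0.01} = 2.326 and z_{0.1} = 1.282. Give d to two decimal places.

For two independent groups of n = 273 each: d_min = (z_{α} + z_β)·√(2/n).
z-sum = 2.326 + 1.282 = 3.608.
d_min = 3.608 × √(2/273) = 3.608 × 0.0856 = 0.309.

d_min ≈ 0.31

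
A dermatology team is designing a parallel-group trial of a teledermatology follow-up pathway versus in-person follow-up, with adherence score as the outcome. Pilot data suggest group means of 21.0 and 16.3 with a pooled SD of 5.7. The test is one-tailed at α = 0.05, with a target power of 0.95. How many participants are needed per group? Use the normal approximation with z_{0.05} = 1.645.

Cohen's d = |M₁ − M₂| / SD_pooled = |21.0 − 16.3| / 5.7 = 4.7 / 5.7 = 0.825.
For two independent groups with equal n: n = 2·((z_{α} + z_β) / d)².
z_{α} + z_β = 1.645 + 1.645 = 3.290.
n = 2 × (3.290 / 0.825)² = 2 × 3.988² = 2 × 15.90 = 31.8.
Round up to the next whole participant.

n = 32 per group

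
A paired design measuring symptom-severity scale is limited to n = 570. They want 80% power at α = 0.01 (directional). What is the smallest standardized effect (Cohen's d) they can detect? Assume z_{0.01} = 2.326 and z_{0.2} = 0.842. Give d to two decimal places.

d_min ≈ 0.13

For a single sample (or paired design) of n = 570: d_min = (z_{α} + z_β)/√n.
z-sum = 2.326 + 0.842 = 3.168.
d_min = 3.168 / √570 = 3.168 / 23.875 = 0.133.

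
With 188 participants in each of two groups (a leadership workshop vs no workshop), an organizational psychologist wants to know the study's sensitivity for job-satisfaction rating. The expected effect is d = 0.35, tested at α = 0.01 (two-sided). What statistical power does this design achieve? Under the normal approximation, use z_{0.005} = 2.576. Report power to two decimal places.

power ≈ 0.79

For two equal groups, power = Φ(d·√(n/2) − z_{α/2}).
d·√(n/2) = 0.35 × √(188/2) = 0.35 × 9.695 = 3.393.
z_β = 3.393 − 2.576 = 0.817.
Power = Φ(0.817) = 0.793.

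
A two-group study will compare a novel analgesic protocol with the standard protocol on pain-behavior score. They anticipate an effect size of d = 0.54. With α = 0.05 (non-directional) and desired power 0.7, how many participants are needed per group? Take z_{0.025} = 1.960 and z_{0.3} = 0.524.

n = 43 per group

For two independent groups with equal n: n = 2·((z_{α/2} + z_β) / d)².
z_{α/2} + z_β = 1.960 + 0.524 = 2.484.
n = 2 × (2.484 / 0.54)² = 2 × 4.600² = 2 × 21.16 = 42.3.
Round up to the next whole participant.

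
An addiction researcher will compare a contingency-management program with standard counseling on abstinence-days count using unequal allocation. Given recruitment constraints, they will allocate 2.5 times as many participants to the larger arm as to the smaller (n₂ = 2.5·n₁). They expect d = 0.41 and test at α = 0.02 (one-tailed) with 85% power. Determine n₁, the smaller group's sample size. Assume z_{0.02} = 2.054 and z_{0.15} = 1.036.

With allocation ratio k = n₂/n₁ = 2.5, Var(x̄₁−x̄₂) = σ²(1/n₁ + 1/(k·n₁)) = σ²·(k+1)/(k·n₁).
So n₁ = (1 + 1/k)·((z_{α} + z_β)/d)² = 1.400 × (3.090/0.41)².
n₁ = 1.400 × 56.80 = 79.5.
Round up: n₁ = 80, giving n₂ = 2.5 × 80 = 200.

n₁ = 80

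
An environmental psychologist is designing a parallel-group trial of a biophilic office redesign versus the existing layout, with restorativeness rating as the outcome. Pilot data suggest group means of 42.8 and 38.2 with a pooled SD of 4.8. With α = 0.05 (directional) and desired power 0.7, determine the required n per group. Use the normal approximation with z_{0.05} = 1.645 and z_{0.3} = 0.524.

Cohen's d = |M₁ − M₂| / SD_pooled = |42.8 − 38.2| / 4.8 = 4.6 / 4.8 = 0.958.
For two independent groups with equal n: n = 2·((z_{α} + z_β) / d)².
z_{α} + z_β = 1.645 + 0.524 = 2.169.
n = 2 × (2.169 / 0.958)² = 2 × 2.264² = 2 × 5.13 = 10.3.
Round up to the next whole participant.

n = 11 per group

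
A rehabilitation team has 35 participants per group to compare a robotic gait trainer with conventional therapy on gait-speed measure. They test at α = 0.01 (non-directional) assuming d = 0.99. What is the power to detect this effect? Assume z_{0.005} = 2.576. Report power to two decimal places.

For two equal groups, power = Φ(d·√(n/2) − z_{α/2}).
d·√(n/2) = 0.99 × √(35/2) = 0.99 × 4.183 = 4.141.
z_β = 4.141 − 2.576 = 1.565.
Power = Φ(1.565) = 0.941.

power ≈ 0.94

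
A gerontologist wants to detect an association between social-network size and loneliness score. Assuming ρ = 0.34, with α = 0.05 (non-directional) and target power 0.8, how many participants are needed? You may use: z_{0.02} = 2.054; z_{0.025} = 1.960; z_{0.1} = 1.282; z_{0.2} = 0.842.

n = 66

Fisher's z: C = ½·ln((1+r)/(1−r)) = ½·ln(2.0303) = 0.3541.
n = ((z_{α/2} + z_β)/C)² + 3.
(1.960 + 0.842) / 0.3541 = 2.802 / 0.3541 = 7.913.
n = 7.913² + 3 = 62.62 + 3 = 65.6.
Round up.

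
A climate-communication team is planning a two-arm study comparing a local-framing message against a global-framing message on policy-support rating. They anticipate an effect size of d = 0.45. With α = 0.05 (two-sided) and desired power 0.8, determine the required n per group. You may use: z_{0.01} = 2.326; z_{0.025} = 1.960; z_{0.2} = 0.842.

For two independent groups with equal n: n = 2·((z_{α/2} + z_β) / d)².
z_{α/2} + z_β = 1.960 + 0.842 = 2.802.
n = 2 × (2.802 / 0.45)² = 2 × 6.227² = 2 × 38.77 = 77.5.
Round up to the next whole participant.

n = 78 per group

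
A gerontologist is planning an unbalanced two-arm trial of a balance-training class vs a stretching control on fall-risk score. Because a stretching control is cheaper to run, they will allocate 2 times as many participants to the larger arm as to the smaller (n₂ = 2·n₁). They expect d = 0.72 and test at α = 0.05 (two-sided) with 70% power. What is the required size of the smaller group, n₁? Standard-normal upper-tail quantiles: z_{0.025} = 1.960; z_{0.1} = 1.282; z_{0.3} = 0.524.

n₁ = 18

With allocation ratio k = n₂/n₁ = 2, Var(x̄₁−x̄₂) = σ²(1/n₁ + 1/(k·n₁)) = σ²·(k+1)/(k·n₁).
So n₁ = (1 + 1/k)·((z_{α/2} + z_β)/d)² = 1.500 × (2.484/0.72)².
n₁ = 1.500 × 11.90 = 17.9.
Round up: n₁ = 18, giving n₂ = 2 × 18 = 36.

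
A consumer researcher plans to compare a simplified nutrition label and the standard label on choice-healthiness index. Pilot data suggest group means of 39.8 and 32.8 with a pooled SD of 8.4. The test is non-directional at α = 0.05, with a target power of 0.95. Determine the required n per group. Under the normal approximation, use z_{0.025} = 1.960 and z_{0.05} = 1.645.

Cohen's d = |M₁ − M₂| / SD_pooled = |39.8 − 32.8| / 8.4 = 7.0 / 8.4 = 0.833.
For two independent groups with equal n: n = 2·((z_{α/2} + z_β) / d)².
z_{α/2} + z_β = 1.960 + 1.645 = 3.605.
n = 2 × (3.605 / 0.833)² = 2 × 4.328² = 2 × 18.73 = 37.5.
Round up to the next whole participant.

n = 38 per group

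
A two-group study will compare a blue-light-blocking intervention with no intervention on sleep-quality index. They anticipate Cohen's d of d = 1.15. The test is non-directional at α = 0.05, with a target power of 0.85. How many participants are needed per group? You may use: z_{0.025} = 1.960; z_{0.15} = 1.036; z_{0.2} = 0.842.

For two independent groups with equal n: n = 2·((z_{α/2} + z_β) / d)².
z_{α/2} + z_β = 1.960 + 1.036 = 2.996.
n = 2 × (2.996 / 1.15)² = 2 × 2.605² = 2 × 6.79 = 13.6.
Round up to the next whole participant.

n = 14 per group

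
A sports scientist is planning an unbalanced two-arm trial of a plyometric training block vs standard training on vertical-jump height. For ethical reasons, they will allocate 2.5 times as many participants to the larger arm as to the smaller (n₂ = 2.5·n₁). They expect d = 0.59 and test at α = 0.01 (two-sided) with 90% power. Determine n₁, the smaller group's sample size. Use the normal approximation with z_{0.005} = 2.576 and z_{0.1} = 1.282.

With allocation ratio k = n₂/n₁ = 2.5, Var(x̄₁−x̄₂) = σ²(1/n₁ + 1/(k·n₁)) = σ²·(k+1)/(k·n₁).
So n₁ = (1 + 1/k)·((z_{α/2} + z_β)/d)² = 1.400 × (3.858/0.59)².
n₁ = 1.400 × 42.76 = 59.9.
Round up: n₁ = 60, giving n₂ = 2.5 × 60 = 150.

n₁ = 60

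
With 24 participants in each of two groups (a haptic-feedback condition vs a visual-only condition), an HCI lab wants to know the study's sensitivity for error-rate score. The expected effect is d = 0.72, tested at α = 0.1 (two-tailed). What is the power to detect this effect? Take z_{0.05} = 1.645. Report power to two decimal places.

power ≈ 0.80

For two equal groups, power = Φ(d·√(n/2) − z_{α/2}).
d·√(n/2) = 0.72 × √(24/2) = 0.72 × 3.464 = 2.494.
z_β = 2.494 − 1.645 = 0.849.
Power = Φ(0.849) = 0.802.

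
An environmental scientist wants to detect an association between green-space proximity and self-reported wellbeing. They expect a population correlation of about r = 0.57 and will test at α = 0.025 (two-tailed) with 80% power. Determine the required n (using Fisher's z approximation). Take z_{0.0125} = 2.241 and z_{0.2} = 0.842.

n = 26

Fisher's z: C = ½·ln((1+r)/(1−r)) = ½·ln(3.6512) = 0.6475.
n = ((z_{α/2} + z_β)/C)² + 3.
(2.241 + 0.842) / 0.6475 = 3.083 / 0.6475 = 4.761.
n = 4.761² + 3 = 22.67 + 3 = 25.7.
Round up.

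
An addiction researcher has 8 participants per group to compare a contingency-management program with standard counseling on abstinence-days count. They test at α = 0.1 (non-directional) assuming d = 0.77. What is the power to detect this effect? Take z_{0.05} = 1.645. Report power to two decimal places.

power ≈ 0.46

For two equal groups, power = Φ(d·√(n/2) − z_{α/2}).
d·√(n/2) = 0.77 × √(8/2) = 0.77 × 2.000 = 1.540.
z_β = 1.540 − 1.645 = -0.105.
Power = Φ(-0.105) = 0.458.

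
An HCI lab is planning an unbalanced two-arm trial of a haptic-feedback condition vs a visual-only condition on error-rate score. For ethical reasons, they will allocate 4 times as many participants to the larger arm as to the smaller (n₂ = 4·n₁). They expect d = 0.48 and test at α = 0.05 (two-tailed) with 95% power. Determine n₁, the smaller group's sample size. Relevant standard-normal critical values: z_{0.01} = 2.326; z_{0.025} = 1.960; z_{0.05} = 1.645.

n₁ = 71

With allocation ratio k = n₂/n₁ = 4, Var(x̄₁−x̄₂) = σ²(1/n₁ + 1/(k·n₁)) = σ²·(k+1)/(k·n₁).
So n₁ = (1 + 1/k)·((z_{α/2} + z_β)/d)² = 1.250 × (3.605/0.48)².
n₁ = 1.250 × 56.41 = 70.5.
Round up: n₁ = 71, giving n₂ = 4 × 71 = 284.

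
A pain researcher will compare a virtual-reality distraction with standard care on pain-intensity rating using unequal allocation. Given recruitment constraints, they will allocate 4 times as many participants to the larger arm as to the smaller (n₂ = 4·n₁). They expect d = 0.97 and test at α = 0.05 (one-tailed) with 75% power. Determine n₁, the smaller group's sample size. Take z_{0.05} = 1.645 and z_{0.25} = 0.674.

n₁ = 8

With allocation ratio k = n₂/n₁ = 4, Var(x̄₁−x̄₂) = σ²(1/n₁ + 1/(k·n₁)) = σ²·(k+1)/(k·n₁).
So n₁ = (1 + 1/k)·((z_{α} + z_β)/d)² = 1.250 × (2.319/0.97)².
n₁ = 1.250 × 5.72 = 7.1.
Round up: n₁ = 8, giving n₂ = 4 × 8 = 32.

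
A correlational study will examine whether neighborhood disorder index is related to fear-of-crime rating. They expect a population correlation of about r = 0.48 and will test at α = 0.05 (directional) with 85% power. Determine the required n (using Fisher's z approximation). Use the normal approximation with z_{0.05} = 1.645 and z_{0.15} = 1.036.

Fisher's z: C = ½·ln((1+r)/(1−r)) = ½·ln(2.8462) = 0.5230.
n = ((z_{α} + z_β)/C)² + 3.
(1.645 + 1.036) / 0.5230 = 2.681 / 0.5230 = 5.126.
n = 5.126² + 3 = 26.28 + 3 = 29.3.
Round up.

n = 30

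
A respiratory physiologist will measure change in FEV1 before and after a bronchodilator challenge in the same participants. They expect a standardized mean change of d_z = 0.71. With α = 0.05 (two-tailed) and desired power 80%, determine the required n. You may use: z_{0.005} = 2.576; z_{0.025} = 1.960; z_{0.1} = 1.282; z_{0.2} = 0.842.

n = 16 pairs

For a paired (one-sample on differences) test: n = ((z_{α/2} + z_β) / d)².
z_{α/2} + z_β = 1.960 + 0.842 = 2.802.
n = (2.802 / 0.71)² = 3.946² = 15.57.
Round up.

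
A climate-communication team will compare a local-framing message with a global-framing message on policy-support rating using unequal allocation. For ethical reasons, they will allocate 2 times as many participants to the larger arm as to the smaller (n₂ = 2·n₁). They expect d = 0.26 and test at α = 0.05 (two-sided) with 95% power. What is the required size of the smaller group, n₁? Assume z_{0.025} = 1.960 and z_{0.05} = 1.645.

With allocation ratio k = n₂/n₁ = 2, Var(x̄₁−x̄₂) = σ²(1/n₁ + 1/(k·n₁)) = σ²·(k+1)/(k·n₁).
So n₁ = (1 + 1/k)·((z_{α/2} + z_β)/d)² = 1.500 × (3.605/0.26)².
n₁ = 1.500 × 192.25 = 288.4.
Round up: n₁ = 289, giving n₂ = 2 × 289 = 578.

n₁ = 289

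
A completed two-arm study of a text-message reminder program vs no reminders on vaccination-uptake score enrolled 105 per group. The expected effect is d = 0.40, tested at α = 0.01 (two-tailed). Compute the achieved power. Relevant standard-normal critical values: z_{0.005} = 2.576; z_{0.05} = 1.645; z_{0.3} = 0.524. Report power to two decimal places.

For two equal groups, power = Φ(d·√(n/2) − z_{α/2}).
d·√(n/2) = 0.40 × √(105/2) = 0.40 × 7.246 = 2.898.
z_β = 2.898 − 2.576 = 0.322.
Power = Φ(0.322) = 0.626.

power ≈ 0.63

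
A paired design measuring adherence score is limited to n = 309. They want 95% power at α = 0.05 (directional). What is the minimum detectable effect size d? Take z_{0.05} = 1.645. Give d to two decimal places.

For a single sample (or paired design) of n = 309: d_min = (z_{α} + z_β)/√n.
z-sum = 1.645 + 1.645 = 3.290.
d_min = 3.290 / √309 = 3.290 / 17.578 = 0.187.

d_min ≈ 0.19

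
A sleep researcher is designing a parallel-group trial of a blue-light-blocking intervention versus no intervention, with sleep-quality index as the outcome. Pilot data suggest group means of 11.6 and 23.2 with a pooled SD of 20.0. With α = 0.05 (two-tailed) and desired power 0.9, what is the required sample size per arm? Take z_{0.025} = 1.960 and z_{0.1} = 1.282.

n = 63 per group

Cohen's d = |M₁ − M₂| / SD_pooled = |11.6 − 23.2| / 20.0 = 11.6 / 20.0 = 0.580.
For two independent groups with equal n: n = 2·((z_{α/2} + z_β) / d)².
z_{α/2} + z_β = 1.960 + 1.282 = 3.242.
n = 2 × (3.242 / 0.580)² = 2 × 5.590² = 2 × 31.24 = 62.5.
Round up to the next whole participant.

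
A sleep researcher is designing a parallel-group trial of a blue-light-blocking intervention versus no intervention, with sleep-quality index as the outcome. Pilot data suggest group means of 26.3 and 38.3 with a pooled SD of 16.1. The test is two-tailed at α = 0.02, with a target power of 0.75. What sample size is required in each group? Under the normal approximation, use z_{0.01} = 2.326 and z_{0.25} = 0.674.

n = 33 per group

Cohen's d = |M₁ − M₂| / SD_pooled = |26.3 − 38.3| / 16.1 = 12.0 / 16.1 = 0.745.
For two independent groups with equal n: n = 2·((z_{α/2} + z_β) / d)².
z_{α/2} + z_β = 2.326 + 0.674 = 3.000.
n = 2 × (3.000 / 0.745)² = 2 × 4.027² = 2 × 16.22 = 32.4.
Round up to the next whole participant.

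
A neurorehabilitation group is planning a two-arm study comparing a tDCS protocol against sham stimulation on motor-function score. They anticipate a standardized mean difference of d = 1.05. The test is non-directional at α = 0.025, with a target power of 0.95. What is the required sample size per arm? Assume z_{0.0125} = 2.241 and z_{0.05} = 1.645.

n = 28 per group

For two independent groups with equal n: n = 2·((z_{α/2} + z_β) / d)².
z_{α/2} + z_β = 2.241 + 1.645 = 3.886.
n = 2 × (3.886 / 1.05)² = 2 × 3.701² = 2 × 13.70 = 27.4.
Round up to the next whole participant.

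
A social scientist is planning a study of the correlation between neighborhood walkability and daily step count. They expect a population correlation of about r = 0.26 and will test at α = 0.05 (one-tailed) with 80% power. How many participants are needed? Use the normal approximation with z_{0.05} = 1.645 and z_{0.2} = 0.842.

Fisher's z: C = ½·ln((1+r)/(1−r)) = ½·ln(1.7027) = 0.2661.
n = ((z_{α} + z_β)/C)² + 3.
(1.645 + 0.842) / 0.2661 = 2.487 / 0.2661 = 9.346.
n = 9.346² + 3 = 87.35 + 3 = 90.3.
Round up.

n = 91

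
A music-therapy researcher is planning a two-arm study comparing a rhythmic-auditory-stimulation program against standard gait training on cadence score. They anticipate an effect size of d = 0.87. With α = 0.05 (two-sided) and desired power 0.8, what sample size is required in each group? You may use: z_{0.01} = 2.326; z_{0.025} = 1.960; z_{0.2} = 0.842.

For two independent groups with equal n: n = 2·((z_{α/2} + z_β) / d)².
z_{α/2} + z_β = 1.960 + 0.842 = 2.802.
n = 2 × (2.802 / 0.87)² = 2 × 3.221² = 2 × 10.37 = 20.7.
Round up to the next whole participant.

n = 21 per group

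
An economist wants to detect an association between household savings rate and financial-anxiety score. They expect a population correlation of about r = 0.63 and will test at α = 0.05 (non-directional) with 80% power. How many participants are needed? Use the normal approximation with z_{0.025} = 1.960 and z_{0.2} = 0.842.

Fisher's z: C = ½·ln((1+r)/(1−r)) = ½·ln(4.4054) = 0.7414.
n = ((z_{α/2} + z_β)/C)² + 3.
(1.960 + 0.842) / 0.7414 = 2.802 / 0.7414 = 3.779.
n = 3.779² + 3 = 14.28 + 3 = 17.3.
Round up.

n = 18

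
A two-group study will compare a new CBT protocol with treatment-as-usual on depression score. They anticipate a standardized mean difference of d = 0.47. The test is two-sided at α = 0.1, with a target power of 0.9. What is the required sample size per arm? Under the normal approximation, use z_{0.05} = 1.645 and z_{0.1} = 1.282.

For two independent groups with equal n: n = 2·((z_{α/2} + z_β) / d)².
z_{α/2} + z_β = 1.645 + 1.282 = 2.927.
n = 2 × (2.927 / 0.47)² = 2 × 6.228² = 2 × 38.78 = 77.6.
Round up to the next whole participant.

n = 78 per group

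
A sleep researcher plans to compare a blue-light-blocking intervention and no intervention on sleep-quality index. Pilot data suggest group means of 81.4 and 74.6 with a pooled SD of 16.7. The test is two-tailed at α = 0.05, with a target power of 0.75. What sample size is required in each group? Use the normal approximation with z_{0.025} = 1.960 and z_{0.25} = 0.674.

Cohen's d = |M₁ − M₂| / SD_pooled = |81.4 − 74.6| / 16.7 = 6.8 / 16.7 = 0.407.
For two independent groups with equal n: n = 2·((z_{α/2} + z_β) / d)².
z_{α/2} + z_β = 1.960 + 0.674 = 2.634.
n = 2 × (2.634 / 0.407)² = 2 × 6.472² = 2 × 41.88 = 83.8.
Round up to the next whole participant.

n = 84 per group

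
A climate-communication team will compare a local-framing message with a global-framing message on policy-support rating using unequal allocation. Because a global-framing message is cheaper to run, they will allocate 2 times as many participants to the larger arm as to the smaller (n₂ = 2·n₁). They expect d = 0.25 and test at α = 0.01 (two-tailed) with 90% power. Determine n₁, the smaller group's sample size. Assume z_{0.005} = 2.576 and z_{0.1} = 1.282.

With allocation ratio k = n₂/n₁ = 2, Var(x̄₁−x̄₂) = σ²(1/n₁ + 1/(k·n₁)) = σ²·(k+1)/(k·n₁).
So n₁ = (1 + 1/k)·((z_{α/2} + z_β)/d)² = 1.500 × (3.858/0.25)².
n₁ = 1.500 × 238.15 = 357.2.
Round up: n₁ = 358, giving n₂ = 2 × 358 = 716.

n₁ = 358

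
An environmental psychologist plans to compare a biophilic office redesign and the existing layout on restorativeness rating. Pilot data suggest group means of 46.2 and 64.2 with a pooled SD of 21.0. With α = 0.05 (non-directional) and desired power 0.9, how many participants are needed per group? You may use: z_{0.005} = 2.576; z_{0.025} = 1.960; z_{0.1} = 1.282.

n = 29 per group

Cohen's d = |M₁ − M₂| / SD_pooled = |46.2 − 64.2| / 21.0 = 18.0 / 21.0 = 0.857.
For two independent groups with equal n: n = 2·((z_{α/2} + z_β) / d)².
z_{α/2} + z_β = 1.960 + 1.282 = 3.242.
n = 2 × (3.242 / 0.857)² = 2 × 3.783² = 2 × 14.31 = 28.6.
Round up to the next whole participant.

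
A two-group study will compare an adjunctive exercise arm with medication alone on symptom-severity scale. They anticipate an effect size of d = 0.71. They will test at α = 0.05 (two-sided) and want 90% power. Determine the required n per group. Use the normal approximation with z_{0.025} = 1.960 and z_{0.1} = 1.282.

n = 42 per group

For two independent groups with equal n: n = 2·((z_{α/2} + z_β) / d)².
z_{α/2} + z_β = 1.960 + 1.282 = 3.242.
n = 2 × (3.242 / 0.71)² = 2 × 4.566² = 2 × 20.85 = 41.7.
Round up to the next whole participant.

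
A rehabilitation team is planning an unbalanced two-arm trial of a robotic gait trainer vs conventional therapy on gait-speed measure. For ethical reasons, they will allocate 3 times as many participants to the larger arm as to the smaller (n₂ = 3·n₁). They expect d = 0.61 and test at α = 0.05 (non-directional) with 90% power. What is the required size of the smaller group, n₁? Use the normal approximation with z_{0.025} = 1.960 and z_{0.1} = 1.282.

With allocation ratio k = n₂/n₁ = 3, Var(x̄₁−x̄₂) = σ²(1/n₁ + 1/(k·n₁)) = σ²·(k+1)/(k·n₁).
So n₁ = (1 + 1/k)·((z_{α/2} + z_β)/d)² = 1.333 × (3.242/0.61)².
n₁ = 1.333 × 28.25 = 37.7.
Round up: n₁ = 38, giving n₂ = 3 × 38 = 114.

n₁ = 38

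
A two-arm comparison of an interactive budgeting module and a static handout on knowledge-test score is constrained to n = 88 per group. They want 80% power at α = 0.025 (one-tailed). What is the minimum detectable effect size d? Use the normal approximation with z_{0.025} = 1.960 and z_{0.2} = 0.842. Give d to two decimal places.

For two independent groups of n = 88 each: d_min = (z_{α} + z_β)·√(2/n).
z-sum = 1.960 + 0.842 = 2.802.
d_min = 2.802 × √(2/88) = 2.802 × 0.1508 = 0.422.

d_min ≈ 0.42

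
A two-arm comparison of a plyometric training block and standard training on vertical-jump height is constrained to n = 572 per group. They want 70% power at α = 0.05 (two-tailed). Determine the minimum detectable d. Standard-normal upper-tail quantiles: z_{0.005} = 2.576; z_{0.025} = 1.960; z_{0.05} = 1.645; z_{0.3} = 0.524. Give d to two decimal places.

d_min ≈ 0.15

For two independent groups of n = 572 each: d_min = (z_{α/2} + z_β)·√(2/n).
z-sum = 1.960 + 0.524 = 2.484.
d_min = 2.484 × √(2/572) = 2.484 × 0.0591 = 0.147.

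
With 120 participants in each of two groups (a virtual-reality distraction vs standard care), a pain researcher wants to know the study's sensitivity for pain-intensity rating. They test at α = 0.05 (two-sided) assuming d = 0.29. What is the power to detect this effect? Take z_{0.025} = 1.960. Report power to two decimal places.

For two equal groups, power = Φ(d·√(n/2) − z_{α/2}).
d·√(n/2) = 0.29 × √(120/2) = 0.29 × 7.746 = 2.246.
z_β = 2.246 − 1.960 = 0.286.
Power = Φ(0.286) = 0.613.

power ≈ 0.61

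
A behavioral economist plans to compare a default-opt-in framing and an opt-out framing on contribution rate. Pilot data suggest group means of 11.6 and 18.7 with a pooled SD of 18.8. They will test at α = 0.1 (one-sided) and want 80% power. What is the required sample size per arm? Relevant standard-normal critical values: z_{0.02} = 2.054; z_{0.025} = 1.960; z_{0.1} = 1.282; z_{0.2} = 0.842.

Cohen's d = |M₁ − M₂| / SD_pooled = |11.6 − 18.7| / 18.8 = 7.1 / 18.8 = 0.378.
For two independent groups with equal n: n = 2·((z_{α} + z_β) / d)².
z_{α} + z_β = 1.282 + 0.842 = 2.124.
n = 2 × (2.124 / 0.378)² = 2 × 5.619² = 2 × 31.57 = 63.1.
Round up to the next whole participant.

n = 64 per group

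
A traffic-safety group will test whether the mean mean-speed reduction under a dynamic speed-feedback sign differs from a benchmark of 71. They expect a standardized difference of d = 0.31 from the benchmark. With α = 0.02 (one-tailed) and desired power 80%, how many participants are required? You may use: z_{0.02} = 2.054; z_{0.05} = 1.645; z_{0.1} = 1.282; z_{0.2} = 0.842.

n = 88

For a one-sample test: n = ((z_{α} + z_β) / d)².
z_{α} + z_β = 2.054 + 0.842 = 2.896.
n = (2.896 / 0.31)² = 9.342² = 87.27.
Round up.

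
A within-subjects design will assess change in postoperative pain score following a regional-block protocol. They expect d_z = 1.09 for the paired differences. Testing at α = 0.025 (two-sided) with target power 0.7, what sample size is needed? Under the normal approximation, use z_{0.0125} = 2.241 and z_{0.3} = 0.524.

n = 7 pairs

For a paired (one-sample on differences) test: n = ((z_{α/2} + z_β) / d)².
z_{α/2} + z_β = 2.241 + 0.524 = 2.765.
n = (2.765 / 1.09)² = 2.537² = 6.43.
Round up.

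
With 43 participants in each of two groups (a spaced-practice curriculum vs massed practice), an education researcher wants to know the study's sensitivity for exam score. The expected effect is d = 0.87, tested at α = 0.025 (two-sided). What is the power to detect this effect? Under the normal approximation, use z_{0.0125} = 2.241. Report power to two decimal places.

power ≈ 0.96

For two equal groups, power = Φ(d·√(n/2) − z_{α/2}).
d·√(n/2) = 0.87 × √(43/2) = 0.87 × 4.637 = 4.034.
z_β = 4.034 − 2.241 = 1.793.
Power = Φ(1.793) = 0.964.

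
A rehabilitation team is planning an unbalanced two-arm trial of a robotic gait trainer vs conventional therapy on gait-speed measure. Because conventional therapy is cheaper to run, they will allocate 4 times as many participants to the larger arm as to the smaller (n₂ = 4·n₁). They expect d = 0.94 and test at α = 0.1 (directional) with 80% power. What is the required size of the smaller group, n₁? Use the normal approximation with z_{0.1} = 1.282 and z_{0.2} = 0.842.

n₁ = 7

With allocation ratio k = n₂/n₁ = 4, Var(x̄₁−x̄₂) = σ²(1/n₁ + 1/(k·n₁)) = σ²·(k+1)/(k·n₁).
So n₁ = (1 + 1/k)·((z_{α} + z_β)/d)² = 1.250 × (2.124/0.94)².
n₁ = 1.250 × 5.11 = 6.4.
Round up: n₁ = 7, giving n₂ = 4 × 7 = 28.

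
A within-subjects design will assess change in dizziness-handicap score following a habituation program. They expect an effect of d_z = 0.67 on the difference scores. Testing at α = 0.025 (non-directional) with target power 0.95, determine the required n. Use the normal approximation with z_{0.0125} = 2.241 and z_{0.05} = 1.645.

n = 34 pairs

For a paired (one-sample on differences) test: n = ((z_{α/2} + z_β) / d)².
z_{α/2} + z_β = 2.241 + 1.645 = 3.886.
n = (3.886 / 0.67)² = 5.800² = 33.64.
Round up.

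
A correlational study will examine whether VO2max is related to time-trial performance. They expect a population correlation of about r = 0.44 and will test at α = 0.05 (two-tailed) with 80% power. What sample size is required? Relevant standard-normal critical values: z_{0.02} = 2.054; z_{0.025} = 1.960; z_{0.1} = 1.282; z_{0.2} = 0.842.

Fisher's z: C = ½·ln((1+r)/(1−r)) = ½·ln(2.5714) = 0.4722.
n = ((z_{α/2} + z_β)/C)² + 3.
(1.960 + 0.842) / 0.4722 = 2.802 / 0.4722 = 5.934.
n = 5.934² + 3 = 35.21 + 3 = 38.2.
Round up.

n = 39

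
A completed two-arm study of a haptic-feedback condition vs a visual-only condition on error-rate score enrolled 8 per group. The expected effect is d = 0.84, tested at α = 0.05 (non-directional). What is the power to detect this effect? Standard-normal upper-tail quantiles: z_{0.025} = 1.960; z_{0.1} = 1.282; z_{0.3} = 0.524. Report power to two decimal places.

For two equal groups, power = Φ(d·√(n/2) − z_{α/2}).
d·√(n/2) = 0.84 × √(8/2) = 0.84 × 2.000 = 1.680.
z_β = 1.680 − 1.960 = -0.280.
Power = Φ(-0.280) = 0.390.

power ≈ 0.39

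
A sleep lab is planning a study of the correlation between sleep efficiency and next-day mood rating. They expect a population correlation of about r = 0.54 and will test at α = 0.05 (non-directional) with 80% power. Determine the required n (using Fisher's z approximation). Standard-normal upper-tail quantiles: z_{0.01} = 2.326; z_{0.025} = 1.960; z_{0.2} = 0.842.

n = 25

Fisher's z: C = ½·ln((1+r)/(1−r)) = ½·ln(3.3478) = 0.6042.
n = ((z_{α/2} + z_β)/C)² + 3.
(1.960 + 0.842) / 0.6042 = 2.802 / 0.6042 = 4.638.
n = 4.638² + 3 = 21.51 + 3 = 24.5.
Round up.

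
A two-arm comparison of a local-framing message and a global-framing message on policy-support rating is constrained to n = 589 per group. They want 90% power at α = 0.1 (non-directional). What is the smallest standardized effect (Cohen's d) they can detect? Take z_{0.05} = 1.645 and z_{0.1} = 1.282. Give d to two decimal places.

d_min ≈ 0.17

For two independent groups of n = 589 each: d_min = (z_{α/2} + z_β)·√(2/n).
z-sum = 1.645 + 1.282 = 2.927.
d_min = 2.927 × √(2/589) = 2.927 × 0.0583 = 0.171.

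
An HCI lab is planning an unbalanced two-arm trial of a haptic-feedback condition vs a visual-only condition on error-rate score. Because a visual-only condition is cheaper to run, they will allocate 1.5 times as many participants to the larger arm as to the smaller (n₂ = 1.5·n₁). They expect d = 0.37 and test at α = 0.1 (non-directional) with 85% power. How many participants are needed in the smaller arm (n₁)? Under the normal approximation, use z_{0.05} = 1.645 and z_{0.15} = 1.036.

n₁ = 88

With allocation ratio k = n₂/n₁ = 1.5, Var(x̄₁−x̄₂) = σ²(1/n₁ + 1/(k·n₁)) = σ²·(k+1)/(k·n₁).
So n₁ = (1 + 1/k)·((z_{α/2} + z_β)/d)² = 1.667 × (2.681/0.37)².
n₁ = 1.667 × 52.50 = 87.5.
Round up: n₁ = 88, giving n₂ = 1.5 × 88 = 132.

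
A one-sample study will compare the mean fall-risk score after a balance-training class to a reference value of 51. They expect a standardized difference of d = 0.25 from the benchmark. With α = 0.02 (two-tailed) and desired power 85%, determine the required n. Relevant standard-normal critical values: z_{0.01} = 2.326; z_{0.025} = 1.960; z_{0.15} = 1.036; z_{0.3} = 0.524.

For a one-sample test: n = ((z_{α/2} + z_β) / d)².
z_{α/2} + z_β = 2.326 + 1.036 = 3.362.
n = (3.362 / 0.25)² = 13.448² = 180.85.
Round up.

n = 181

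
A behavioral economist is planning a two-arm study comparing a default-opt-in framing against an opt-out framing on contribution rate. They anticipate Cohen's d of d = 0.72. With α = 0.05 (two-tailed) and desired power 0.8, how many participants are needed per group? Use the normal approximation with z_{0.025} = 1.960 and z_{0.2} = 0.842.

n = 31 per group

For two independent groups with equal n: n = 2·((z_{α/2} + z_β) / d)².
z_{α/2} + z_β = 1.960 + 0.842 = 2.802.
n = 2 × (2.802 / 0.72)² = 2 × 3.892² = 2 × 15.15 = 30.3.
Round up to the next whole participant.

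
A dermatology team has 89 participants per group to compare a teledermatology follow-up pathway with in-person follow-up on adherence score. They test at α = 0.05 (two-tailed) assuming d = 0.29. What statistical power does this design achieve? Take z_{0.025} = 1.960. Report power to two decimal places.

For two equal groups, power = Φ(d·√(n/2) − z_{α/2}).
d·√(n/2) = 0.29 × √(89/2) = 0.29 × 6.671 = 1.935.
z_β = 1.935 − 1.960 = -0.025.
Power = Φ(-0.025) = 0.490.

power ≈ 0.49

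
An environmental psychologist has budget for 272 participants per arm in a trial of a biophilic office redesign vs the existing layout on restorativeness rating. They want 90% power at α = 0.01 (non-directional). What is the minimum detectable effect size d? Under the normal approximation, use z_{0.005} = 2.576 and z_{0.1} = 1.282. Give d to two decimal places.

d_min ≈ 0.33

For two independent groups of n = 272 each: d_min = (z_{α/2} + z_β)·√(2/n).
z-sum = 2.576 + 1.282 = 3.858.
d_min = 3.858 × √(2/272) = 3.858 × 0.0857 = 0.331.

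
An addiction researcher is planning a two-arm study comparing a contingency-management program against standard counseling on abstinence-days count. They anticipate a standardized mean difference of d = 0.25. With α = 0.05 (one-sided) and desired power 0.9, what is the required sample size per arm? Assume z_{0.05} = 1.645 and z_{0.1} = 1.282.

n = 275 per group

For two independent groups with equal n: n = 2·((z_{α} + z_β) / d)².
z_{α} + z_β = 1.645 + 1.282 = 2.927.
n = 2 × (2.927 / 0.25)² = 2 × 11.708² = 2 × 137.08 = 274.2.
Round up to the next whole participant.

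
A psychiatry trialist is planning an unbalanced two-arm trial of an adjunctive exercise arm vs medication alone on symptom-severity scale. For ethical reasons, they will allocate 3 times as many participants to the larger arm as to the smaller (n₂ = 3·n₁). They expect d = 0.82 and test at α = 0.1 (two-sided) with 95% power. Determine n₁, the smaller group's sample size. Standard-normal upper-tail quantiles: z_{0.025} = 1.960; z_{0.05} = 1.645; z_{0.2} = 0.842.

With allocation ratio k = n₂/n₁ = 3, Var(x̄₁−x̄₂) = σ²(1/n₁ + 1/(k·n₁)) = σ²·(k+1)/(k·n₁).
So n₁ = (1 + 1/k)·((z_{α/2} + z_β)/d)² = 1.333 × (3.290/0.82)².
n₁ = 1.333 × 16.10 = 21.5.
Round up: n₁ = 22, giving n₂ = 3 × 22 = 66.

n₁ = 22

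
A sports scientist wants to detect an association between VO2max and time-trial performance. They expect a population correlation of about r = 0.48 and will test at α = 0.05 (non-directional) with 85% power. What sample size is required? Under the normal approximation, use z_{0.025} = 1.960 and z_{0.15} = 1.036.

n = 36

Fisher's z: C = ½·ln((1+r)/(1−r)) = ½·ln(2.8462) = 0.5230.
n = ((z_{α/2} + z_β)/C)² + 3.
(1.960 + 1.036) / 0.5230 = 2.996 / 0.5230 = 5.728.
n = 5.728² + 3 = 32.82 + 3 = 35.8.
Round up.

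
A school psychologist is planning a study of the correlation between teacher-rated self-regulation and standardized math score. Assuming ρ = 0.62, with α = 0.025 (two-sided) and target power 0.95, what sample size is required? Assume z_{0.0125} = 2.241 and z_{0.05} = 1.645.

n = 32

Fisher's z: C = ½·ln((1+r)/(1−r)) = ½·ln(4.2632) = 0.7250.
n = ((z_{α/2} + z_β)/C)² + 3.
(2.241 + 1.645) / 0.7250 = 3.886 / 0.7250 = 5.360.
n = 5.360² + 3 = 28.73 + 3 = 31.7.
Round up.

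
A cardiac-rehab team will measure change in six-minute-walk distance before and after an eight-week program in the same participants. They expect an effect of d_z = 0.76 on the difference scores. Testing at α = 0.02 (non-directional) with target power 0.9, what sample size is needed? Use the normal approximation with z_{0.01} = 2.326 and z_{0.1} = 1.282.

n = 23 pairs

For a paired (one-sample on differences) test: n = ((z_{α/2} + z_β) / d)².
z_{α/2} + z_β = 2.326 + 1.282 = 3.608.
n = (3.608 / 0.76)² = 4.747² = 22.54.
Round up.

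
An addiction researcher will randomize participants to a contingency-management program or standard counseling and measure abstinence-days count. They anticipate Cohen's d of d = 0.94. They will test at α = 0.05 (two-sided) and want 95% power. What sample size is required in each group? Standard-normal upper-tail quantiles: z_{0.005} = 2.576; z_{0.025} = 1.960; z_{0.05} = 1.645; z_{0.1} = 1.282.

n = 30 per group

For two independent groups with equal n: n = 2·((z_{α/2} + z_β) / d)².
z_{α/2} + z_β = 1.960 + 1.645 = 3.605.
n = 2 × (3.605 / 0.94)² = 2 × 3.835² = 2 × 14.71 = 29.4.
Round up to the next whole participant.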